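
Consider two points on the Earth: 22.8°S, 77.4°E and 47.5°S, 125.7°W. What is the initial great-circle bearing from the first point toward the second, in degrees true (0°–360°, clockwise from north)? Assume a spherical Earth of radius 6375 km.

N = sin Δλ·cos φ₂ = +0.2651;  D = cos φ₁ sin φ₂ − sin φ₁ cos φ₂ cos Δλ = -0.9205
initial course = atan2(N, D) = 163.94°

163.9°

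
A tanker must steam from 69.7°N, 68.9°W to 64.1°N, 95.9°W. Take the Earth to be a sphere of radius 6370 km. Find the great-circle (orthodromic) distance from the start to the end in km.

1317 km

cos σ = sin φ₁ sin φ₂ + cos φ₁ cos φ₂ cos Δλ
      = sin(69.70°)sin(64.10°) + cos(69.70°)cos(64.10°)cos(-27.00°) = 0.9787
σ = 11.844° → d = Rσ = 6370·0.20672 = 1317 km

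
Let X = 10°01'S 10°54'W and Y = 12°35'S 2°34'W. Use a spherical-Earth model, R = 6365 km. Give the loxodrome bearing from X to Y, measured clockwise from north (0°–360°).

107.4°

Δψ = ln[tan(π/4+φ₂/2)/tan(π/4+φ₁/2)] = -0.0457
Δλ = +0.1454 rad (taken the short way round)
course = atan2(Δλ, Δψ) = 107.44°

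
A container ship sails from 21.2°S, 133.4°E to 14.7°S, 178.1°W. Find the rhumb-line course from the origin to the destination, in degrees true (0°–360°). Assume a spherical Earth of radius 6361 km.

82.0°

Meridional parts: M(φ₁)=-0.3788, M(φ₂)=-0.2594 → ΔM = +0.1193;  Δλ = +0.8465 rad
tan C = Δλ / ΔM = +7.0937 → C = 81.98°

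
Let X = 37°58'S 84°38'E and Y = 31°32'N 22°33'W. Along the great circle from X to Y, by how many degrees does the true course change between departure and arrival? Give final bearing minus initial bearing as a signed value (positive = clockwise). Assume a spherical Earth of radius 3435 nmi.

+10.6°

At departure: θ₁ = atan2(sin Δλ cos φ₂, cos φ₁ sin φ₂ − sin φ₁ cos φ₂ cos Δλ) = 287.54°
At arrival: θ₂ = atan2(sin Δλ cos φ₁, −cos φ₂ sin φ₁ + sin φ₂ cos φ₁ cos Δλ) = 298.12°
Δθ = θ₂ − θ₁ = +10.6°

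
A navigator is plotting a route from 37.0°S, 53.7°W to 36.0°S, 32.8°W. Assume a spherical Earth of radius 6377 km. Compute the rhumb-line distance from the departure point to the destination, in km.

Rhumb course C = atan2(Δλ, Δψ) with Δψ = ln[tan(π/4+φ₂/2)/tan(π/4+φ₁/2)] = +0.0217, Δλ = +0.3648 → C = 86.59°
d = R·|Δφ| / |cos C| = 6377·0.01745 / 0.05942 = 1873 km

1873 km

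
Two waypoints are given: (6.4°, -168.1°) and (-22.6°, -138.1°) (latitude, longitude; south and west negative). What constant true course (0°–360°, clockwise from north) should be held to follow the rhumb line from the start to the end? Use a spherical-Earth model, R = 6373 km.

Δψ = ln[tan(π/4+φ₂/2)/tan(π/4+φ₁/2)] = -0.5170
Δλ = +0.5236 rad (taken the short way round)
course = atan2(Δλ, Δψ) = 134.64°

134.6°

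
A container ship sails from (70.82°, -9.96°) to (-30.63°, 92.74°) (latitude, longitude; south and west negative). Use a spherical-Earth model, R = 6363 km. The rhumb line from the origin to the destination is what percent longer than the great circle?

Great circle: σ = 2.1452 rad → d_gc = Rσ = 13650.1 km
Rhumb: Δφ = -1.7706, Δλ = +1.7925, Δψ = -2.3401, q = Δφ/Δψ = 0.7566 → d_rh = R√(Δφ²+q²Δλ²) = 14191.8 km
Excess = (14191.8 − 13650.1) / 13650.1 = 541.7 / 13650.1 = 3.97% ≈ 4.0%

4.0%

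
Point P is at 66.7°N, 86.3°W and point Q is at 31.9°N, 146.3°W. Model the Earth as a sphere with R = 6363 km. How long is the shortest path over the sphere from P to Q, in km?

5465 km

cos σ = sin φ₁ sin φ₂ + cos φ₁ cos φ₂ cos Δλ
      = sin(66.70°)sin(31.90°) + cos(66.70°)cos(31.90°)cos(-60.00°) = 0.6532
σ = 49.213° → d = Rσ = 6363·0.85893 = 5465 km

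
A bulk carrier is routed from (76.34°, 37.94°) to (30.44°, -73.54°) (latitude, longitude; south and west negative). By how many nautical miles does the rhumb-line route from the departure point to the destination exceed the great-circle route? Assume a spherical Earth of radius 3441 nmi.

478 nmi

Great circle: cos σ = sin φ₁ sin φ₂ + cos φ₁ cos φ₂ cos Δλ,  σ = 1.1398 rad → d_gc = 3922.2 nmi
Rhumb line: Δψ = -1.5640, q = Δφ/Δψ = 0.5122, d_rh = R√(Δφ²+q²Δλ²) = 4400.0 nmi
Excess = 4400.0 − 3922.2 = 477.8 ≈ 478 nmi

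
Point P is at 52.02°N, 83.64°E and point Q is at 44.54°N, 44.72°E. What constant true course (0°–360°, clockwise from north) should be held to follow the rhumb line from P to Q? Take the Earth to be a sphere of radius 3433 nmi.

Δψ = ln[tan(π/4+φ₂/2)/tan(π/4+φ₁/2)] = -0.1967
Δλ = -0.6793 rad (taken the short way round)
course = atan2(Δλ, Δψ) = 253.85°

253.9°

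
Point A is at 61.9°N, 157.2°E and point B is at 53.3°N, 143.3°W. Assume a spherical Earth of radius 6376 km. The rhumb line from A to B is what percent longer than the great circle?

Great circle: σ = 0.5546 rad → d_gc = Rσ = 3535.9 km
Rhumb: Δφ = -0.1501, Δλ = +1.0385, Δψ = -0.2817, q = Δφ/Δψ = 0.5328 → d_rh = R√(Δφ²+q²Δλ²) = 3655.4 km
Excess = (3655.4 − 3535.9) / 3535.9 = 119.5 / 3535.9 = 3.38% ≈ 3.4%

3.4%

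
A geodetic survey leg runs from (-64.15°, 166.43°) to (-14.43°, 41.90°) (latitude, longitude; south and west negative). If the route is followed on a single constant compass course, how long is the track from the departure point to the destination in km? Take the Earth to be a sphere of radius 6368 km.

Rhumb course C = atan2(Δλ, Δψ) with Δψ = ln[tan(π/4+φ₂/2)/tan(π/4+φ₁/2)] = +1.2173, Δλ = -2.1735 → C = 299.25°
d = R·|Δφ| / |cos C| = 6368·0.86778 / 0.48867 = 11308 km

11308 km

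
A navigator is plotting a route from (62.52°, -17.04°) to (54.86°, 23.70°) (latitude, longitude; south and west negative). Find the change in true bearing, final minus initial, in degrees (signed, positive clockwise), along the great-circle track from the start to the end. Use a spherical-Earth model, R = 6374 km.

Initial bearing θ₁ = atan2(sin Δλ cos φ₂, cos φ₁ sin φ₂ − sin φ₁ cos φ₂ cos Δλ) = 91.46°
Final bearing θ₂ = (initial bearing from the destination back to the start) + 180° = 126.73°
Δθ = θ₂ − θ₁ = +35.3°

+35.3°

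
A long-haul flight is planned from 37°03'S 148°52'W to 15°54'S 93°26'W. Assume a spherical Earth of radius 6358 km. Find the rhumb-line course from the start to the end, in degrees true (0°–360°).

66.7°

Δψ = ln[tan(π/4+φ₂/2)/tan(π/4+φ₁/2)] = +0.4159
Δλ = +0.9675 rad (taken the short way round)
course = atan2(Δλ, Δψ) = 66.74°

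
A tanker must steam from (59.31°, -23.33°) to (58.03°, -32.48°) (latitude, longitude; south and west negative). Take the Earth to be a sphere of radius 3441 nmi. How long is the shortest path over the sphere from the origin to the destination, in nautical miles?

296 nmi

Haversine: a = sin²(Δφ/2)+cos φ₁ cos φ₂ sin²(Δλ/2) = 0.00184;  σ = 2·atan2(√a,√(1−a))
σ = 4.922° → d = Rσ = 3441·0.08591 = 296 nmi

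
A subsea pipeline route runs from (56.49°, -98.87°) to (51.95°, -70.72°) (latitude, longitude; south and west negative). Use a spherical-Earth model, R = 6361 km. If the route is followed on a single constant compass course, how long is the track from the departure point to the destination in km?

Rhumb course C = atan2(Δλ, Δψ) with Δψ = ln[tan(π/4+φ₂/2)/tan(π/4+φ₁/2)] = -0.1357, Δλ = +0.4913 → C = 105.44°
d = R·|Δφ| / |cos C| = 6361·0.07924 / 0.26623 = 1893 km

1893 km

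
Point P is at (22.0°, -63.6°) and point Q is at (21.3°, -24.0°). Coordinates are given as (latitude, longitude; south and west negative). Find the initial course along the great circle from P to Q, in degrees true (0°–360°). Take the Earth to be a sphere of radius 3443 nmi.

83.5°

θ = atan2( sin Δλ·cos φ₂ ,  cos φ₁ sin φ₂ − sin φ₁ cos φ₂ cos Δλ )
  = atan2(+0.5939, +0.0679) = 83.48°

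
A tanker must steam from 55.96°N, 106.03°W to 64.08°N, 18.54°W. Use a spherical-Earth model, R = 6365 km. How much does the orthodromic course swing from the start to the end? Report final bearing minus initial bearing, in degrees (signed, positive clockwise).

At departure: θ₁ = atan2(sin Δλ cos φ₂, cos φ₁ sin φ₂ − sin φ₁ cos φ₂ cos Δλ) = 41.85°
At arrival: θ₂ = atan2(sin Δλ cos φ₁, −cos φ₂ sin φ₁ + sin φ₂ cos φ₁ cos Δλ) = 121.31°
Δθ = θ₂ − θ₁ = +79.5°

+79.5°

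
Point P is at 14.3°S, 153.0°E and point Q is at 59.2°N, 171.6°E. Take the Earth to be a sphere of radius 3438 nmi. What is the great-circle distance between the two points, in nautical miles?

4503 nmi

cos σ = sin φ₁ sin φ₂ + cos φ₁ cos φ₂ cos Δλ
      = sin(-14.30°)sin(59.20°) + cos(-14.30°)cos(59.20°)cos(18.60°) = 0.2581
σ = 75.043° → d = Rσ = 3438·1.30974 = 4503 nmi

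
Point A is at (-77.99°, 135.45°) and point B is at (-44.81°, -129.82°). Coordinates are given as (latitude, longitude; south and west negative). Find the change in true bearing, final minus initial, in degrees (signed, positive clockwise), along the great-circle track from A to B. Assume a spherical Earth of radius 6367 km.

-89.7°

Initial bearing θ₁ = atan2(sin Δλ cos φ₂, cos φ₁ sin φ₂ − sin φ₁ cos φ₂ cos Δλ) = 106.08°
Final bearing θ₂ = (initial bearing from the destination back to the start) + 180° = 16.37°
Δθ = θ₂ − θ₁ = -89.7°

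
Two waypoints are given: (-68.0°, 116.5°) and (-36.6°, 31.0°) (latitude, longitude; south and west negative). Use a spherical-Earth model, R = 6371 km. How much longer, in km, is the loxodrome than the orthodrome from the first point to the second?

Great circle: cos σ = sin φ₁ sin φ₂ + cos φ₁ cos φ₂ cos Δλ,  σ = 0.9565 rad → d_gc = 6093.7 km
Rhumb line: Δψ = +0.9507, q = Δφ/Δψ = 0.5765, d_rh = R√(Δφ²+q²Δλ²) = 6498.3 km
Excess = 6498.3 − 6093.7 = 404.6 ≈ 405 km

405 km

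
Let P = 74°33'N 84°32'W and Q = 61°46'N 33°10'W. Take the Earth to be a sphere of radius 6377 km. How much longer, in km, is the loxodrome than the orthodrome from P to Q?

Great circle: cos σ = sin φ₁ sin φ₂ + cos φ₁ cos φ₂ cos Δλ,  σ = 0.3821 rad → d_gc = 2436.9 km
Rhumb line: Δψ = -0.6173, q = Δφ/Δψ = 0.3614, d_rh = R√(Δφ²+q²Δλ²) = 2508.7 km
Excess = 2508.7 − 2436.9 = 71.8 ≈ 72 km

72 km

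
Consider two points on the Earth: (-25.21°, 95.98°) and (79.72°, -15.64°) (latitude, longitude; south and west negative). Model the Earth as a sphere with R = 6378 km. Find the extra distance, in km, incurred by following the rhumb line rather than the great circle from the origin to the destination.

Great circle: cos σ = sin φ₁ sin φ₂ + cos φ₁ cos φ₂ cos Δλ,  σ = 2.0698 rad → d_gc = 13201.5 km
Rhumb line: Δψ = +2.8634, q = Δφ/Δψ = 0.6396, d_rh = R√(Δφ²+q²Δλ²) = 14127.5 km
Excess = 14127.5 − 13201.5 = 926.0 ≈ 926 km

926 km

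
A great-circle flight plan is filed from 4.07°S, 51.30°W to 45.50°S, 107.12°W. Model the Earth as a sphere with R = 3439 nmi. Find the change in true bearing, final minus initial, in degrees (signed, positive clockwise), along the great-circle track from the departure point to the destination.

+26.7°

Initial bearing θ₁ = atan2(sin Δλ cos φ₂, cos φ₁ sin φ₂ − sin φ₁ cos φ₂ cos Δλ) = 220.31°
Final bearing θ₂ = (initial bearing from the destination back to the start) + 180° = 247.02°
Δθ = θ₂ − θ₁ = +26.7°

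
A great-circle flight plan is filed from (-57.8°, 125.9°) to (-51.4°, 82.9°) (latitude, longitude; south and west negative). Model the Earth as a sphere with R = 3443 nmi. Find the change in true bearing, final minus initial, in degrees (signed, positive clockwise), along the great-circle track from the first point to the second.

+35.7°

Initial bearing θ₁ = atan2(sin Δλ cos φ₂, cos φ₁ sin φ₂ − sin φ₁ cos φ₂ cos Δλ) = 265.92°
Final bearing θ₂ = (initial bearing from the destination back to the start) + 180° = 301.57°
Δθ = θ₂ − θ₁ = +35.7°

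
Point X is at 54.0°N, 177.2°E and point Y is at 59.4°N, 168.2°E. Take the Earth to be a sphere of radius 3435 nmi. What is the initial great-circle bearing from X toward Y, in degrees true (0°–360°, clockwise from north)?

θ = atan2( sin Δλ·cos φ₂ ,  cos φ₁ sin φ₂ − sin φ₁ cos φ₂ cos Δλ )
  = atan2(-0.0796, +0.0992) = 321.24°

321.2°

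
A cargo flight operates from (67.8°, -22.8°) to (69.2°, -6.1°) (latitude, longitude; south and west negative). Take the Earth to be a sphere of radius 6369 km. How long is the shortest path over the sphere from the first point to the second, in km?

696 km

Haversine: a = sin²(Δφ/2)+cos φ₁ cos φ₂ sin²(Δλ/2) = 0.00298;  σ = 2·atan2(√a,√(1−a))
σ = 6.257° → d = Rσ = 6369·0.10921 = 696 km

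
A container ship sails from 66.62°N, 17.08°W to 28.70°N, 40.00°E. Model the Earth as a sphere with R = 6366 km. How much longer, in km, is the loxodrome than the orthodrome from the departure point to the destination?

141 km

Great circle: cos σ = sin φ₁ sin φ₂ + cos φ₁ cos φ₂ cos Δλ,  σ = 0.8893 rad → d_gc = 5661.2 km
Rhumb line: Δψ = -1.0522, q = Δφ/Δψ = 0.6290, d_rh = R√(Δφ²+q²Δλ²) = 5802.1 km
Excess = 5802.1 − 5661.2 = 140.9 ≈ 141 km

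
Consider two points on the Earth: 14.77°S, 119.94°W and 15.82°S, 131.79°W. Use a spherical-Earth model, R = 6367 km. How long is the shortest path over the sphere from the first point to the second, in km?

cos σ = sin φ₁ sin φ₂ + cos φ₁ cos φ₂ cos Δλ
      = sin(-14.77°)sin(-15.82°) + cos(-14.77°)cos(-15.82°)cos(-11.85°) = 0.9800
σ = 11.477° → d = Rσ = 6367·0.20031 = 1275 km

1275 km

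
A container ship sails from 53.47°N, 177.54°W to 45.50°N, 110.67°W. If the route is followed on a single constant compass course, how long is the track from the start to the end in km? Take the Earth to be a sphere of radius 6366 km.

Δψ = ln[tan(π/4+φ₂/2)/tan(π/4+φ₁/2)] = -0.2148;  Δφ = -0.1391 rad,  Δλ = +1.1671 rad
q = Δφ/Δψ = 0.6477
d = R·√(Δφ² + q²Δλ²) = 6366·0.76860 = 4893 km

4893 km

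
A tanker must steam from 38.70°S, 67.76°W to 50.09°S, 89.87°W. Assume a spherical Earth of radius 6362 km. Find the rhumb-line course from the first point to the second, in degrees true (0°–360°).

234.1°

Δψ = ln[tan(π/4+φ₂/2)/tan(π/4+φ₁/2)] = -0.2796
Δλ = -0.3859 rad (taken the short way round)
course = atan2(Δλ, Δψ) = 234.08°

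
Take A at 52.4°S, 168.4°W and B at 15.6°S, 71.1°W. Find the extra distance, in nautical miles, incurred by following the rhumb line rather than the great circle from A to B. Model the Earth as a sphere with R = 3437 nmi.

249 nmi

Great circle: cos σ = sin φ₁ sin φ₂ + cos φ₁ cos φ₂ cos Δλ,  σ = 1.4320 rad → d_gc = 4921.6 nmi
Rhumb line: Δψ = +0.8019, q = Δφ/Δψ = 0.8010, d_rh = R√(Δφ²+q²Δλ²) = 5170.2 nmi
Excess = 5170.2 − 4921.6 = 248.6 ≈ 249 nmi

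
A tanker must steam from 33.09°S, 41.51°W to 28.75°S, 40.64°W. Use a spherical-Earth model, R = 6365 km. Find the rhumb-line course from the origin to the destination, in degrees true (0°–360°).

Δψ = ln[tan(π/4+φ₂/2)/tan(π/4+φ₁/2)] = +0.0883
Δλ = +0.0152 rad (taken the short way round)
course = atan2(Δλ, Δψ) = 9.75°

9.8°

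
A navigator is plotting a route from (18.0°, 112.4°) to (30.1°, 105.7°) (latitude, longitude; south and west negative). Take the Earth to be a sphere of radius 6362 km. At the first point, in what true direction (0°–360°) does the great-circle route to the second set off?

N = sin Δλ·cos φ₂ = -0.1009;  D = cos φ₁ sin φ₂ − sin φ₁ cos φ₂ cos Δλ = +0.2114
initial course = atan2(N, D) = 334.48°

334.5°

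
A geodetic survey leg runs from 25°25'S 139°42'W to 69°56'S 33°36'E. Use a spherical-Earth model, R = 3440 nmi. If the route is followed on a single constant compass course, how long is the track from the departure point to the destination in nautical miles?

Rhumb course C = atan2(Δλ, Δψ) with Δψ = ln[tan(π/4+φ₂/2)/tan(π/4+φ₁/2)] = -1.2731, Δλ = +3.0247 → C = 112.83°
d = R·|Δφ| / |cos C| = 3440·0.77696 / 0.38794 = 6890 nmi

6890 nmi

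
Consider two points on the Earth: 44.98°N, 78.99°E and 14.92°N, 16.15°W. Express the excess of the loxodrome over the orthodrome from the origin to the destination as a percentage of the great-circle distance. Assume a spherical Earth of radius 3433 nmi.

3.8%

Great circle: σ = 1.4497 rad → d_gc = Rσ = 4977.0 nmi
Rhumb: Δφ = -0.5246, Δλ = -1.6605, Δψ = -0.6175, q = Δφ/Δψ = 0.8497 → d_rh = R√(Δφ²+q²Δλ²) = 5167.5 nmi
Excess = (5167.5 − 4977.0) / 4977.0 = 190.5 / 4977.0 = 3.83% ≈ 3.8%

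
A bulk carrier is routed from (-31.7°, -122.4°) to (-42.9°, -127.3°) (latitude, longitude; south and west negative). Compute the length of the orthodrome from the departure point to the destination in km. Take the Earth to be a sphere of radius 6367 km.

cos σ = sin φ₁ sin φ₂ + cos φ₁ cos φ₂ cos Δλ
      = sin(-31.70°)sin(-42.90°) + cos(-31.70°)cos(-42.90°)cos(-4.90°) = 0.9787
σ = 11.853° → d = Rσ = 6367·0.20688 = 1317 km

1317 km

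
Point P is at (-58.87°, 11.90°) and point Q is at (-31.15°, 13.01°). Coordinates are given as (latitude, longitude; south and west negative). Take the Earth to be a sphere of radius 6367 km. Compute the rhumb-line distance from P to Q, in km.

Δψ = ln[tan(π/4+φ₂/2)/tan(π/4+φ₁/2)] = +0.7056;  Δφ = +0.4838 rad,  Δλ = +0.0194 rad
q = Δφ/Δψ = 0.6857
d = R·√(Δφ² + q²Δλ²) = 6367·0.48399 = 3082 km

3082 km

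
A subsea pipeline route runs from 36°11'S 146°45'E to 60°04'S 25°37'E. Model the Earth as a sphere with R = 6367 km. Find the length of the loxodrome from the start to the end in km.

Δψ = ln[tan(π/4+φ₂/2)/tan(π/4+φ₁/2)] = -0.6411;  Δφ = -0.4168 rad,  Δλ = -2.1142 rad
q = Δφ/Δψ = 0.6502
d = R·√(Δφ² + q²Δλ²) = 6367·1.43655 = 9146 km

9146 km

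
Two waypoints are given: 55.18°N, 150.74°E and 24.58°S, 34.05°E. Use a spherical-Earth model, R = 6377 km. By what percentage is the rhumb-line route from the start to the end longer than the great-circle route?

3.1%

Great circle: σ = 2.1831 rad → d_gc = Rσ = 13921.3 km
Rhumb: Δφ = -1.3921, Δλ = -2.0366, Δψ = -1.6025, q = Δφ/Δψ = 0.8687 → d_rh = R√(Δφ²+q²Δλ²) = 14355.8 km
Excess = (14355.8 − 13921.3) / 13921.3 = 434.5 / 13921.3 = 3.12% ≈ 3.1%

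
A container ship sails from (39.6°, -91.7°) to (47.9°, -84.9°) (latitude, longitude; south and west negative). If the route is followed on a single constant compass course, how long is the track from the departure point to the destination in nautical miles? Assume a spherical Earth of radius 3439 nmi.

Δψ = ln[tan(π/4+φ₂/2)/tan(π/4+φ₁/2)] = +0.2010;  Δφ = +0.1449 rad,  Δλ = +0.1187 rad
q = Δφ/Δψ = 0.7206
d = R·√(Δφ² + q²Δλ²) = 3439·0.16822 = 579 nmi

579 nmi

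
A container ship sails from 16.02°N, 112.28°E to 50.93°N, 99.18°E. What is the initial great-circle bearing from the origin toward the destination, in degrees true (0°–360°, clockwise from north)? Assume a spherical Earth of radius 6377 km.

θ = atan2( sin Δλ·cos φ₂ ,  cos φ₁ sin φ₂ − sin φ₁ cos φ₂ cos Δλ )
  = atan2(-0.1429, +0.5768) = 346.09°

346.1°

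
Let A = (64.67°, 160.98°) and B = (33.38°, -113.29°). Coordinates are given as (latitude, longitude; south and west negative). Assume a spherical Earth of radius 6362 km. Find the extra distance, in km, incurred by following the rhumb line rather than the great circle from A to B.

402 km

Great circle: cos σ = sin φ₁ sin φ₂ + cos φ₁ cos φ₂ cos Δλ,  σ = 1.0194 rad → d_gc = 6485.3 km
Rhumb line: Δψ = -0.8743, q = Δφ/Δψ = 0.6247, d_rh = R√(Δφ²+q²Δλ²) = 6886.9 km
Excess = 6886.9 − 6485.3 = 401.6 ≈ 402 km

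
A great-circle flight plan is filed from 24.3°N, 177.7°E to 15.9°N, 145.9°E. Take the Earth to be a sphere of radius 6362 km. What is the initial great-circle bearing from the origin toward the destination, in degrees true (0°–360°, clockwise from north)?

260.3°

N = sin Δλ·cos φ₂ = -0.5068;  D = cos φ₁ sin φ₂ − sin φ₁ cos φ₂ cos Δλ = -0.0867
initial course = atan2(N, D) = 260.29°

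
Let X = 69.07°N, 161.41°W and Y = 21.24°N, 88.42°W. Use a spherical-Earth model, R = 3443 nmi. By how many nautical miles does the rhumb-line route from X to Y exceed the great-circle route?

154 nmi

Great circle: cos σ = sin φ₁ sin φ₂ + cos φ₁ cos φ₂ cos Δλ,  σ = 1.1199 rad → d_gc = 3855.8 nmi
Rhumb line: Δψ = -1.3095, q = Δφ/Δψ = 0.6375, d_rh = R√(Δφ²+q²Δλ²) = 4009.9 nmi
Excess = 4009.9 − 3855.8 = 154.1 ≈ 154 nmi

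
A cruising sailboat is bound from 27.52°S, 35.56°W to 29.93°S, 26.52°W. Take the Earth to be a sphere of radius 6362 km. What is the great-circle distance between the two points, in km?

Haversine: a = sin²(Δφ/2)+cos φ₁ cos φ₂ sin²(Δλ/2) = 0.00522;  σ = 2·atan2(√a,√(1−a))
σ = 8.283° → d = Rσ = 6362·0.14456 = 920 km

920 km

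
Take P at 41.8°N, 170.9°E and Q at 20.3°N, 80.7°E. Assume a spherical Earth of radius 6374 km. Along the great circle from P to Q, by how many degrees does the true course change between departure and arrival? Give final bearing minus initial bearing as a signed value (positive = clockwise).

-55.6°

At departure: θ₁ = atan2(sin Δλ cos φ₂, cos φ₁ sin φ₂ − sin φ₁ cos φ₂ cos Δλ) = 285.54°
At arrival: θ₂ = atan2(sin Δλ cos φ₁, −cos φ₂ sin φ₁ + sin φ₂ cos φ₁ cos Δλ) = 229.98°
Δθ = θ₂ − θ₁ = -55.6°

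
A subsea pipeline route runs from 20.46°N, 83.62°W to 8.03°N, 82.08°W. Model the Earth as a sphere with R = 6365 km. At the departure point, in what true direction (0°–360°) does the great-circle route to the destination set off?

N = sin Δλ·cos φ₂ = +0.0266;  D = cos φ₁ sin φ₂ − sin φ₁ cos φ₂ cos Δλ = -0.2151
initial course = atan2(N, D) = 172.95°

172.9°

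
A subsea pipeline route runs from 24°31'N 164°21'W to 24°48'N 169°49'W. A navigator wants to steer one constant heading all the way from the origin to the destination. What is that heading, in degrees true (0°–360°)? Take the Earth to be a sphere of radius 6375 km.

Δψ = ln[tan(π/4+φ₂/2)/tan(π/4+φ₁/2)] = +0.0054
Δλ = -0.0954 rad (taken the short way round)
course = atan2(Δλ, Δψ) = 273.26°

273.3°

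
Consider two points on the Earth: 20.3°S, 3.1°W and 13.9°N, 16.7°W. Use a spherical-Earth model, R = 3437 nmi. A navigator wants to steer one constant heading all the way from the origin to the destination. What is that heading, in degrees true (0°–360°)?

Meridional parts: M(φ₁)=-0.3620, M(φ₂)=+0.2450 → ΔM = +0.6070;  Δλ = -0.2374 rad
tan C = Δλ / ΔM = -0.3911 → C = 338.64°

338.6°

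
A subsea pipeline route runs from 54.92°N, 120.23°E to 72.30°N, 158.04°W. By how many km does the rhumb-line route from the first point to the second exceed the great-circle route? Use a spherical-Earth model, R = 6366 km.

Great circle: cos σ = sin φ₁ sin φ₂ + cos φ₁ cos φ₂ cos Δλ,  σ = 0.6356 rad → d_gc = 4045.92 km
Rhumb line: Δψ = +0.7080, q = Δφ/Δψ = 0.4284, d_rh = R√(Δφ²+q²Δλ²) = 4343.45 km
Excess = 4343.45 − 4045.92 = 297.53 ≈ 298 km

298 km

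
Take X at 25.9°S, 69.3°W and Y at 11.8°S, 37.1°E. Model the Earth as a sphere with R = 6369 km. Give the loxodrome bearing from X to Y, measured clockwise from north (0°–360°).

Δψ = ln[tan(π/4+φ₂/2)/tan(π/4+φ₁/2)] = +0.2609
Δλ = +1.8570 rad (taken the short way round)
course = atan2(Δλ, Δψ) = 82.00°

82.0°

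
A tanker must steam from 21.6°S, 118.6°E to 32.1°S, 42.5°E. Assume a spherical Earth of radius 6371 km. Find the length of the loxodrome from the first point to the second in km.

7624 km

Δψ = ln[tan(π/4+φ₂/2)/tan(π/4+φ₁/2)] = -0.2058;  Δφ = -0.1833 rad,  Δλ = -1.3282 rad
q = Δφ/Δψ = 0.8903
d = R·√(Δφ² + q²Δλ²) = 6371·1.19661 = 7624 km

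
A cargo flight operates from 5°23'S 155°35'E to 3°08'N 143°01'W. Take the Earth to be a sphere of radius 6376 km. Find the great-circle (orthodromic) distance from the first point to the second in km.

Haversine: a = sin²(Δφ/2)+cos φ₁ cos φ₂ sin²(Δλ/2) = 0.26463;  σ = 2·atan2(√a,√(1−a))
σ = 61.918° → d = Rσ = 6376·1.08067 = 6890 km

6890 km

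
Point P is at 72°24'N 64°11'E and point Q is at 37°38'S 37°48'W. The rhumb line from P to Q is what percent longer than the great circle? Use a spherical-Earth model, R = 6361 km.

3.5%

Great circle: σ = 2.2546 rad → d_gc = Rσ = 14341.5 km
Rhumb: Δφ = -1.9204, Δλ = -1.7799, Δψ = -2.5755, q = Δφ/Δψ = 0.7457 → d_rh = R√(Δφ²+q²Δλ²) = 14849.5 km
Excess = (14849.5 − 14341.5) / 14341.5 = 508.0 / 14341.5 = 3.54% ≈ 3.5%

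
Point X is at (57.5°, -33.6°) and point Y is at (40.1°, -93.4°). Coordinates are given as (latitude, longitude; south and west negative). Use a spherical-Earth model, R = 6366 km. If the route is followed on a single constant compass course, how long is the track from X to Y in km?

Δψ = ln[tan(π/4+φ₂/2)/tan(π/4+φ₁/2)] = -0.4676;  Δφ = -0.3037 rad,  Δλ = -1.0437 rad
q = Δφ/Δψ = 0.6494
d = R·√(Δφ² + q²Δλ²) = 6366·0.74274 = 4728 km

4728 km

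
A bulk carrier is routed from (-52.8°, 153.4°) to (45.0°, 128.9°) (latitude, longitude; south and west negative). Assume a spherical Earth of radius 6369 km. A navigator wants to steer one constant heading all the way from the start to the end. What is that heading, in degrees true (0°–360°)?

347.8°

Δψ = ln[tan(π/4+φ₂/2)/tan(π/4+φ₁/2)] = +1.9704
Δλ = -0.4276 rad (taken the short way round)
course = atan2(Δλ, Δψ) = 347.76°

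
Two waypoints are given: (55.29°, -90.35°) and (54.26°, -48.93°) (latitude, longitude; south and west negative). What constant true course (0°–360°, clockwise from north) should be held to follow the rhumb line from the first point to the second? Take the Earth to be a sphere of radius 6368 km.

92.5°

Meridional parts: M(φ₁)=+1.1631, M(φ₂)=+1.1319 → ΔM = -0.0312;  Δλ = +0.7229 rad
tan C = Δλ / ΔM = -23.1932 → C = 92.47°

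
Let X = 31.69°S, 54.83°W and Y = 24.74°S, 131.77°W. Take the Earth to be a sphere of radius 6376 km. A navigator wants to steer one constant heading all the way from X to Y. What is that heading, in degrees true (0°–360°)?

275.9°

Meridional parts: M(φ₁)=-0.5837, M(φ₂)=-0.4459 → ΔM = +0.1378;  Δλ = -1.3429 rad
tan C = Δλ / ΔM = -9.7457 → C = 275.86°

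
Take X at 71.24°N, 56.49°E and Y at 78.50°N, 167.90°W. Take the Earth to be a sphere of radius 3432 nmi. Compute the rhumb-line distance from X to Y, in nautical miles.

2124 nmi

Δψ = ln[tan(π/4+φ₂/2)/tan(π/4+φ₁/2)] = +0.4950;  Δφ = +0.1267 rad,  Δλ = +2.3668 rad
q = Δφ/Δψ = 0.2560
d = R·√(Δφ² + q²Δλ²) = 3432·0.61897 = 2124 nmi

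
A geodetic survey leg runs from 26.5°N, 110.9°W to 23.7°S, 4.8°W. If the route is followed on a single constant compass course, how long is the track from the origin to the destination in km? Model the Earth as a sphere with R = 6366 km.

12692 km

Rhumb course C = atan2(Δλ, Δψ) with Δψ = ln[tan(π/4+φ₂/2)/tan(π/4+φ₁/2)] = -0.9059, Δλ = +1.8518 → C = 116.07°
d = R·|Δφ| / |cos C| = 6366·0.87616 / 0.43944 = 12692 km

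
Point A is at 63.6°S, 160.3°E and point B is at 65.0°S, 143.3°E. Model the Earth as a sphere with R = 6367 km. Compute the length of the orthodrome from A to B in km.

831 km

cos σ = sin φ₁ sin φ₂ + cos φ₁ cos φ₂ cos Δλ
      = sin(-63.60°)sin(-65.00°) + cos(-63.60°)cos(-65.00°)cos(-17.00°) = 0.9915
σ = 7.480° → d = Rσ = 6367·0.13055 = 831 km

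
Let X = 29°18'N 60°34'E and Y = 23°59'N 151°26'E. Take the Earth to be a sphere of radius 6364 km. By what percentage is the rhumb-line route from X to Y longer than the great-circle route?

2.7%

Great circle: σ = 1.3828 rad → d_gc = Rσ = 8800.3 km
Rhumb: Δφ = -0.0928, Δλ = +1.5859, Δψ = -0.1039, q = Δφ/Δψ = 0.8933 → d_rh = R√(Δφ²+q²Δλ²) = 9035.7 km
Excess = (9035.7 − 8800.3) / 8800.3 = 235.4 / 8800.3 = 2.67% ≈ 2.7%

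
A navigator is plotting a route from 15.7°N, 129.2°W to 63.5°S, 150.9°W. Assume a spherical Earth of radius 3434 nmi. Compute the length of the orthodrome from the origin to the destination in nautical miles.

Haversine: a = sin²(Δφ/2)+cos φ₁ cos φ₂ sin²(Δλ/2) = 0.42153;  σ = 2·atan2(√a,√(1−a))
σ = 80.971° → d = Rσ = 3434·1.41320 = 4853 nmi

4853 nmi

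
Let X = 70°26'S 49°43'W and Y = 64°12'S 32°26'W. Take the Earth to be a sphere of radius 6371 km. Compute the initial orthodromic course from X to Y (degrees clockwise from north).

θ = atan2( sin Δλ·cos φ₂ ,  cos φ₁ sin φ₂ − sin φ₁ cos φ₂ cos Δλ )
  = atan2(+0.1293, +0.0901) = 55.14°

55.1°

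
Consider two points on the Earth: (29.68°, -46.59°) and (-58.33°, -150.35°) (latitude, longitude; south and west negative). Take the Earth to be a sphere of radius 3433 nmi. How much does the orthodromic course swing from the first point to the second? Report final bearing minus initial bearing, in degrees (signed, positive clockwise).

Initial bearing θ₁ = atan2(sin Δλ cos φ₂, cos φ₁ sin φ₂ − sin φ₁ cos φ₂ cos Δλ) = 216.97°
Final bearing θ₂ = (initial bearing from the destination back to the start) + 180° = 264.31°
Δθ = θ₂ − θ₁ = +47.3°

+47.3°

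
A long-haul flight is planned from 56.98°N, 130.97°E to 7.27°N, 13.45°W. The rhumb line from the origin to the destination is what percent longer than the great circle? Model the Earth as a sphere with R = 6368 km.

Great circle: σ = 1.9108 rad → d_gc = Rσ = 12168.2 km
Rhumb: Δφ = -0.8676, Δλ = -2.5206, Δψ = -1.0888, q = Δφ/Δψ = 0.7968 → d_rh = R√(Δφ²+q²Δλ²) = 13932.5 km
Excess = (13932.5 − 12168.2) / 12168.2 = 1764.3 / 12168.2 = 14.50% ≈ 14.5%

14.5%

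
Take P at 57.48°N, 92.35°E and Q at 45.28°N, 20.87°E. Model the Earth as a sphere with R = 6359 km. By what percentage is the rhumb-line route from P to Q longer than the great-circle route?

4.3%

Great circle: σ = 0.7680 rad → d_gc = Rσ = 4883.8 km
Rhumb: Δφ = -0.2129, Δλ = -1.2476, Δψ = -0.3439, q = Δφ/Δψ = 0.6192 → d_rh = R√(Δφ²+q²Δλ²) = 5095.8 km
Excess = (5095.8 − 4883.8) / 4883.8 = 212.0 / 4883.8 = 4.34% ≈ 4.3%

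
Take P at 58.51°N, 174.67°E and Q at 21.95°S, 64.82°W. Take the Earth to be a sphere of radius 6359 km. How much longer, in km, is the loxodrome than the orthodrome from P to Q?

Great circle: cos σ = sin φ₁ sin φ₂ + cos φ₁ cos φ₂ cos Δλ,  σ = 2.1709 rad → d_gc = 13804.7 km
Rhumb line: Δψ = -1.6589, q = Δφ/Δψ = 0.8465, d_rh = R√(Δφ²+q²Δλ²) = 14419.8 km
Excess = 14419.8 − 13804.7 = 615.1 ≈ 615 km

615 km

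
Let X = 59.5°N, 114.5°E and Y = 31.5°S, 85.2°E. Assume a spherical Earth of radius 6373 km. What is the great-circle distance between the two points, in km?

10475 km

cos σ = sin φ₁ sin φ₂ + cos φ₁ cos φ₂ cos Δλ
      = sin(59.50°)sin(-31.50°) + cos(59.50°)cos(-31.50°)cos(-29.30°) = -0.0728
σ = 94.176° → d = Rσ = 6373·1.64367 = 10475 km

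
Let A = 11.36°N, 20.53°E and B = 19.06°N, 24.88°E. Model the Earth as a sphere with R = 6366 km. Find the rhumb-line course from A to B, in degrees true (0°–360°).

28.6°

Δψ = ln[tan(π/4+φ₂/2)/tan(π/4+φ₁/2)] = +0.1394
Δλ = +0.0759 rad (taken the short way round)
course = atan2(Δλ, Δψ) = 28.58°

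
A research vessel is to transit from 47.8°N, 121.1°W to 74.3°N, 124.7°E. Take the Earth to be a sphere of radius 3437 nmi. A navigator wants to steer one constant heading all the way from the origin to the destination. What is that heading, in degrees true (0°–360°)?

297.3°

Δψ = ln[tan(π/4+φ₂/2)/tan(π/4+φ₁/2)] = +1.0292
Δλ = -1.9932 rad (taken the short way round)
course = atan2(Δλ, Δψ) = 297.31°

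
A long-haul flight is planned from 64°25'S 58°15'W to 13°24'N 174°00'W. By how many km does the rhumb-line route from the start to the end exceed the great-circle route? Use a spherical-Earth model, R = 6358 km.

782 km

Great circle: cos σ = sin φ₁ sin φ₂ + cos φ₁ cos φ₂ cos Δλ,  σ = 1.9731 rad → d_gc = 12544.9 km
Rhumb line: Δψ = +1.7187, q = Δφ/Δψ = 0.7902, d_rh = R√(Δφ²+q²Δλ²) = 13326.5 km
Excess = 13326.5 − 12544.9 = 781.6 ≈ 782 km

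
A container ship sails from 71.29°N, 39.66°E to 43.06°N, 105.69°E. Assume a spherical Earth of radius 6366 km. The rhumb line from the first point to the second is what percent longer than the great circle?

Great circle: σ = 0.7349 rad → d_gc = Rσ = 4678.4 km
Rhumb: Δφ = -0.4927, Δλ = +1.1524, Δψ = -0.9691, q = Δφ/Δψ = 0.5084 → d_rh = R√(Δφ²+q²Δλ²) = 4873.5 km
Excess = (4873.5 − 4678.4) / 4678.4 = 195.1 / 4678.4 = 4.17% ≈ 4.2%

4.2%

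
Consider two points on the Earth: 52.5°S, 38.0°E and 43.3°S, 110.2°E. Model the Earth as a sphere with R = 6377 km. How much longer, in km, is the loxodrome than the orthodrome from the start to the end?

Great circle: cos σ = sin φ₁ sin φ₂ + cos φ₁ cos φ₂ cos Δλ,  σ = 0.8237 rad → d_gc = 5252.6 km
Rhumb line: Δψ = +0.2404, q = Δφ/Δψ = 0.6679, d_rh = R√(Δφ²+q²Δλ²) = 5464.2 km
Excess = 5464.2 − 5252.6 = 211.6 ≈ 212 km

212 km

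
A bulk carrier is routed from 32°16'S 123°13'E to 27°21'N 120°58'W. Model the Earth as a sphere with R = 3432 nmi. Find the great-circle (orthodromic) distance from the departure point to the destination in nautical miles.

7482 nmi

Haversine: a = sin²(Δφ/2)+cos φ₁ cos φ₂ sin²(Δλ/2) = 0.78617;  σ = 2·atan2(√a,√(1−a))
σ = 124.914° → d = Rσ = 3432·2.18016 = 7482 nmi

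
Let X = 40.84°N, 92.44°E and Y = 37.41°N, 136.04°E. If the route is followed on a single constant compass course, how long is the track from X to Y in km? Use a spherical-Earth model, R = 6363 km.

3774 km

Δψ = ln[tan(π/4+φ₂/2)/tan(π/4+φ₁/2)] = -0.0772;  Δφ = -0.0599 rad,  Δλ = +0.7610 rad
q = Δφ/Δψ = 0.7755
d = R·√(Δφ² + q²Δλ²) = 6363·0.59316 = 3774 km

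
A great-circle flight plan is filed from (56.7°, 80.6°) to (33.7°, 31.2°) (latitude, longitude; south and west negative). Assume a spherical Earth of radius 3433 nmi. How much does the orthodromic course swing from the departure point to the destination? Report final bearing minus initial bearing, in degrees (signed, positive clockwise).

At departure: θ₁ = atan2(sin Δλ cos φ₂, cos φ₁ sin φ₂ − sin φ₁ cos φ₂ cos Δλ) = 256.82°
At arrival: θ₂ = atan2(sin Δλ cos φ₁, −cos φ₂ sin φ₁ + sin φ₂ cos φ₁ cos Δλ) = 219.98°
Δθ = θ₂ − θ₁ = -36.8°

-36.8°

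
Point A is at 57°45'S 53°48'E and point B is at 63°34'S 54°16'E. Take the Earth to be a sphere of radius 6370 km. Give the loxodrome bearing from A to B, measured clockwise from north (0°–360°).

Δψ = ln[tan(π/4+φ₂/2)/tan(π/4+φ₁/2)] = -0.2078
Δλ = +0.0081 rad (taken the short way round)
course = atan2(Δλ, Δψ) = 177.76°

177.8°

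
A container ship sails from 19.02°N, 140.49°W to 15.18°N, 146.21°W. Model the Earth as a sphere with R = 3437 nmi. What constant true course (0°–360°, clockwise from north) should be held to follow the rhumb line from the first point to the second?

234.9°

Meridional parts: M(φ₁)=+0.3382, M(φ₂)=+0.2681 → ΔM = -0.0701;  Δλ = -0.0998 rad
tan C = Δλ / ΔM = +1.4234 → C = 234.91°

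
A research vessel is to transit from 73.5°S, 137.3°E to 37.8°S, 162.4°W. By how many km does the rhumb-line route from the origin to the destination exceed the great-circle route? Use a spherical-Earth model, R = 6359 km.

169 km

Great circle: cos σ = sin φ₁ sin φ₂ + cos φ₁ cos φ₂ cos Δλ,  σ = 0.7970 rad → d_gc = 5068.1 km
Rhumb line: Δψ = +1.2175, q = Δφ/Δψ = 0.5118, d_rh = R√(Δφ²+q²Δλ²) = 5237.3 km
Excess = 5237.3 − 5068.1 = 169.2 ≈ 169 km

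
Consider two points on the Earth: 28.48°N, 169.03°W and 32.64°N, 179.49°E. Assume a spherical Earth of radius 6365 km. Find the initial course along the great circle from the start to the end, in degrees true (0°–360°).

295.7°

θ = atan2( sin Δλ·cos φ₂ ,  cos φ₁ sin φ₂ − sin φ₁ cos φ₂ cos Δλ )
  = atan2(-0.1676, +0.0806) = 295.68°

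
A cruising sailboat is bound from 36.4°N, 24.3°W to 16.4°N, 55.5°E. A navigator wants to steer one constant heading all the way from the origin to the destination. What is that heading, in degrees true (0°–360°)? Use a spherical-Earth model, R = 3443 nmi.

Δψ = ln[tan(π/4+φ₂/2)/tan(π/4+φ₁/2)] = -0.3927
Δλ = +1.3928 rad (taken the short way round)
course = atan2(Δλ, Δψ) = 105.75°

105.7°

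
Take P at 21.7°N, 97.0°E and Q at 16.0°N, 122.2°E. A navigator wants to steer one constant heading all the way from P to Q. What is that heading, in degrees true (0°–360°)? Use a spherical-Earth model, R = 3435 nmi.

Meridional parts: M(φ₁)=+0.3881, M(φ₂)=+0.2830 → ΔM = -0.1052;  Δλ = +0.4398 rad
tan C = Δλ / ΔM = -4.1818 → C = 103.45°

103.4°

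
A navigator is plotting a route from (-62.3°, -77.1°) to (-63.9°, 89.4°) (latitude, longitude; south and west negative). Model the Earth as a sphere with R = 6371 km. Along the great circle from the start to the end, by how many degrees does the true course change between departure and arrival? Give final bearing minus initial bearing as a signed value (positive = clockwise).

-164.9°

Initial bearing θ₁ = atan2(sin Δλ cos φ₂, cos φ₁ sin φ₂ − sin φ₁ cos φ₂ cos Δλ) = 172.65°
Final bearing θ₂ = (initial bearing from the destination back to the start) + 180° = 7.77°
Δθ = θ₂ − θ₁ = -164.9°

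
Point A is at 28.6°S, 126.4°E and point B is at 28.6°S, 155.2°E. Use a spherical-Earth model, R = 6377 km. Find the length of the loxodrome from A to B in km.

Δψ = ln[tan(π/4+φ₂/2)/tan(π/4+φ₁/2)] = +0.0000;  Δφ = +0.0000 rad,  Δλ = +0.5027 rad
Δψ ≈ 0 so q = cos φ₁ = 0.8780
d = R·√(Δφ² + q²Δλ²) = 6377·0.44132 = 2814 km

2814 km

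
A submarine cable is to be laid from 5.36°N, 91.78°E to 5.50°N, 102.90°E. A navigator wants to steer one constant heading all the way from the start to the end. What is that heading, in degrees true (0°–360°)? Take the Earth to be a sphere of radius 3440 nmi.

89.3°

Meridional parts: M(φ₁)=+0.0937, M(φ₂)=+0.0961 → ΔM = +0.0025;  Δλ = +0.1941 rad
tan C = Δλ / ΔM = +79.0721 → C = 89.28°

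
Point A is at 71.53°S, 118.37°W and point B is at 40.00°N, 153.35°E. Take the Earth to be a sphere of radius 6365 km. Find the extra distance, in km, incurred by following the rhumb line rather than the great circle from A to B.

Great circle: cos σ = sin φ₁ sin φ₂ + cos φ₁ cos φ₂ cos Δλ,  σ = 2.2173 rad → d_gc = 14113.1 km
Rhumb line: Δψ = +2.5794, q = Δφ/Δψ = 0.7547, d_rh = R√(Δφ²+q²Δλ²) = 14432.0 km
Excess = 14432.0 − 14113.1 = 318.9 ≈ 319 km

319 km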